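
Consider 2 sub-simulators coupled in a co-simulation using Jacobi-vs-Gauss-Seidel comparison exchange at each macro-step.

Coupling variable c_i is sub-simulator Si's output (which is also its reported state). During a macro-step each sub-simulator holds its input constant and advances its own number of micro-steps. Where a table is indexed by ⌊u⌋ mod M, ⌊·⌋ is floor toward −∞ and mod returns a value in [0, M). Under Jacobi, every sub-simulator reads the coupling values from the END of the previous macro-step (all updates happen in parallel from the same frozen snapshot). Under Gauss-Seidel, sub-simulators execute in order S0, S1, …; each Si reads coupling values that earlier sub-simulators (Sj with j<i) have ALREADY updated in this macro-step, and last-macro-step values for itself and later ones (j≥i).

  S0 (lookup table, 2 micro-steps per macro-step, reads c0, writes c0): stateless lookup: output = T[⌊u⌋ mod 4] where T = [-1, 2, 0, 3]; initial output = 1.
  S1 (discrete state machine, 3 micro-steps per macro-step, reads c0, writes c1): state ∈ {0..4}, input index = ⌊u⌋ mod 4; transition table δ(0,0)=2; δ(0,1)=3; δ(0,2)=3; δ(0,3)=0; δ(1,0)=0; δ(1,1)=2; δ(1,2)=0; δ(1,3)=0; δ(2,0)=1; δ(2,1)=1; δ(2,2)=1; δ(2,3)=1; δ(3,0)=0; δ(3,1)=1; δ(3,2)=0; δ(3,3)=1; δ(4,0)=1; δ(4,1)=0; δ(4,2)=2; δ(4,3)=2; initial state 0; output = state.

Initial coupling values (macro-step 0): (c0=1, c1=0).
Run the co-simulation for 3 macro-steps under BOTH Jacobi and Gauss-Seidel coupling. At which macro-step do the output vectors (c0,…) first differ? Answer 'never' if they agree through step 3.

[Jacobi] macro 1: S0 reads c0=1 → after 2×micro: 2; S1 reads c0=1 → after 3×micro: 2 ⇒ (c0=2, c1=2)
[Jacobi] macro 2: S0 reads c0=2 → after 2×micro: 0; S1 reads c0=2 → after 3×micro: 3 ⇒ (c0=0, c1=3)
[Jacobi] macro 3: S0 reads c0=0 → after 2×micro: -1; S1 reads c0=0 → after 3×micro: 1 ⇒ (c0=-1, c1=1)
[Gauss-Seidel] macro 1: S0 reads c0=1 → after 2×micro: 2; S1 reads c0=2 → after 3×micro: 3 ⇒ (c0=2, c1=3)
[Gauss-Seidel] macro 2: S0 reads c0=2 → after 2×micro: 0; S1 reads c0=0 → after 3×micro: 1 ⇒ (c0=0, c1=1)
[Gauss-Seidel] macro 3: S0 reads c0=0 → after 2×micro: -1; S1 reads c0=-1 → after 3×micro: 0 ⇒ (c0=-1, c1=0)

first divergence at macro-step: 1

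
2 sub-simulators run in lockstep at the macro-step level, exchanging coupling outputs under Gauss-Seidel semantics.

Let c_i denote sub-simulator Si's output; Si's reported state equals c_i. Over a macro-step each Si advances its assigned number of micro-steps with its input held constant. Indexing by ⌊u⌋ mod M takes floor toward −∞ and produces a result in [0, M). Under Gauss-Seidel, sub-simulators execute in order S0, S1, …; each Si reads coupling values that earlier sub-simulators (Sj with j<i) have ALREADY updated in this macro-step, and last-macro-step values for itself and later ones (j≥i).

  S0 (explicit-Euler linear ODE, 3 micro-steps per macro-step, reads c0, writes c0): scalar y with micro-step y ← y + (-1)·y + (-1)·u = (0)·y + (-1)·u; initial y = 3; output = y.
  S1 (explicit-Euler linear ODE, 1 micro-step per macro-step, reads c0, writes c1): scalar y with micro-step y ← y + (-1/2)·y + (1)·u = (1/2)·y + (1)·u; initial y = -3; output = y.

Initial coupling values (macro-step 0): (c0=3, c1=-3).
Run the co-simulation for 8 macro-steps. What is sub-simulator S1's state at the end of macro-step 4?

S1 state at macro-step 4 = 27/16

macro 1: S0 reads c0=3 → after 3×micro: -3; S1 reads c0=-3 → after 1×micro: -9/2 ⇒ (c0=-3, c1=-9/2)
macro 2: S0 reads c0=-3 → after 3×micro: 3; S1 reads c0=3 → after 1×micro: 3/4 ⇒ (c0=3, c1=3/4)
macro 3: S0 reads c0=3 → after 3×micro: -3; S1 reads c0=-3 → after 1×micro: -21/8 ⇒ (c0=-3, c1=-21/8)
macro 4: S0 reads c0=-3 → after 3×micro: 3; S1 reads c0=3 → after 1×micro: 27/16 ⇒ (c0=3, c1=27/16)
macro 5: S0 reads c0=3 → after 3×micro: -3; S1 reads c0=-3 → after 1×micro: -69/32 ⇒ (c0=-3, c1=-69/32)
macro 6: S0 reads c0=-3 → after 3×micro: 3; S1 reads c0=3 → after 1×micro: 123/64 ⇒ (c0=3, c1=123/64)
macro 7: S0 reads c0=3 → after 3×micro: -3; S1 reads c0=-3 → after 1×micro: -261/128 ⇒ (c0=-3, c1=-261/128)
macro 8: S0 reads c0=-3 → after 3×micro: 3; S1 reads c0=3 → after 1×micro: 507/256 ⇒ (c0=3, c1=507/256)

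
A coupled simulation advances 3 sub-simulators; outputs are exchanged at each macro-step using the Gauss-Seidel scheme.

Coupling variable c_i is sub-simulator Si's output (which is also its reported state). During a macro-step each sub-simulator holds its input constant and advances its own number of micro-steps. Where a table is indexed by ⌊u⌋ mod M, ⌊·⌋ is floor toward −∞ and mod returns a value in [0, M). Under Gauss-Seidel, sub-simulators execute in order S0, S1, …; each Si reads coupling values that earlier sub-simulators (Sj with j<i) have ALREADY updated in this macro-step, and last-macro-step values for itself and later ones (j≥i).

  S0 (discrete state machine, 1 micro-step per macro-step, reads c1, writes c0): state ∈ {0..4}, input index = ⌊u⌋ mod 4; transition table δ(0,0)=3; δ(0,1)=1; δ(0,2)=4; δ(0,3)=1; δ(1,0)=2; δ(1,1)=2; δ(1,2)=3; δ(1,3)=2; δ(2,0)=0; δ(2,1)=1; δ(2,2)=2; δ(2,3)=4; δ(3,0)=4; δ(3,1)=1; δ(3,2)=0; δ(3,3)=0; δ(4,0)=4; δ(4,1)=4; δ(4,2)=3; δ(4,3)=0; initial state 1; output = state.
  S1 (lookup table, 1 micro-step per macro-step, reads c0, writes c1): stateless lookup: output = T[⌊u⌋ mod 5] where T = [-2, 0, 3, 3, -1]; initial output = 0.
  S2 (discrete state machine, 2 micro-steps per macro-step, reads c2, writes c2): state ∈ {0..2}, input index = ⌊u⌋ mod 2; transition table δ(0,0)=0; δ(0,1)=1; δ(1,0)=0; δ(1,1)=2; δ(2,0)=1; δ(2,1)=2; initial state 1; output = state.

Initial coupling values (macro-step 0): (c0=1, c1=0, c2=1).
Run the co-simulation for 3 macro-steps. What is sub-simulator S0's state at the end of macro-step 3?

macro 1: S0 reads c1=0 → after 1×micro: 2; S1 reads c0=2 → after 1×micro: 3; S2 reads c2=1 → after 2×micro: 2 ⇒ (c0=2, c1=3, c2=2)
macro 2: S0 reads c1=3 → after 1×micro: 4; S1 reads c0=4 → after 1×micro: -1; S2 reads c2=2 → after 2×micro: 0 ⇒ (c0=4, c1=-1, c2=0)
macro 3: S0 reads c1=-1 → after 1×micro: 0; S1 reads c0=0 → after 1×micro: -2; S2 reads c2=0 → after 2×micro: 0 ⇒ (c0=0, c1=-2, c2=0)

S0 state at macro-step 3 = 0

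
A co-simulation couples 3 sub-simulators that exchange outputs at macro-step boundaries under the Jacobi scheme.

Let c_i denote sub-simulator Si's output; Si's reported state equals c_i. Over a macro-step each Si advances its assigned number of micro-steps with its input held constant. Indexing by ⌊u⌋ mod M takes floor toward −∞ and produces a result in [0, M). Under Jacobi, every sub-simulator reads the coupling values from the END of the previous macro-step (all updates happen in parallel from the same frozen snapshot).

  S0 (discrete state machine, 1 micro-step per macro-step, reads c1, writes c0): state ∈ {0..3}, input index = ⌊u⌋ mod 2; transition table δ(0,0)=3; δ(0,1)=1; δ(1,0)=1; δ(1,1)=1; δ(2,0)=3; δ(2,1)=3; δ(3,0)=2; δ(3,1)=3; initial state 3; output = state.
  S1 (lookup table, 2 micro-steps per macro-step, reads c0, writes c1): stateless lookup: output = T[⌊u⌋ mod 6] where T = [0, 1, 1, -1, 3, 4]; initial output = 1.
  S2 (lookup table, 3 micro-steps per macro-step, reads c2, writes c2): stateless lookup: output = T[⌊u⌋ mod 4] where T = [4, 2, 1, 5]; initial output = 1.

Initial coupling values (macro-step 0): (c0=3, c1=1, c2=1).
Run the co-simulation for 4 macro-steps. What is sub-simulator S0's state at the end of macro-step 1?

S0 state at macro-step 1 = 3

macro 1: S0 reads c1=1 → after 1×micro: 3; S1 reads c0=3 → after 2×micro: -1; S2 reads c2=1 → after 3×micro: 2 ⇒ (c0=3, c1=-1, c2=2)
macro 2: S0 reads c1=-1 → after 1×micro: 3; S1 reads c0=3 → after 2×micro: -1; S2 reads c2=2 → after 3×micro: 1 ⇒ (c0=3, c1=-1, c2=1)
macro 3: S0 reads c1=-1 → after 1×micro: 3; S1 reads c0=3 → after 2×micro: -1; S2 reads c2=1 → after 3×micro: 2 ⇒ (c0=3, c1=-1, c2=2)
macro 4: S0 reads c1=-1 → after 1×micro: 3; S1 reads c0=3 → after 2×micro: -1; S2 reads c2=2 → after 3×micro: 1 ⇒ (c0=3, c1=-1, c2=1)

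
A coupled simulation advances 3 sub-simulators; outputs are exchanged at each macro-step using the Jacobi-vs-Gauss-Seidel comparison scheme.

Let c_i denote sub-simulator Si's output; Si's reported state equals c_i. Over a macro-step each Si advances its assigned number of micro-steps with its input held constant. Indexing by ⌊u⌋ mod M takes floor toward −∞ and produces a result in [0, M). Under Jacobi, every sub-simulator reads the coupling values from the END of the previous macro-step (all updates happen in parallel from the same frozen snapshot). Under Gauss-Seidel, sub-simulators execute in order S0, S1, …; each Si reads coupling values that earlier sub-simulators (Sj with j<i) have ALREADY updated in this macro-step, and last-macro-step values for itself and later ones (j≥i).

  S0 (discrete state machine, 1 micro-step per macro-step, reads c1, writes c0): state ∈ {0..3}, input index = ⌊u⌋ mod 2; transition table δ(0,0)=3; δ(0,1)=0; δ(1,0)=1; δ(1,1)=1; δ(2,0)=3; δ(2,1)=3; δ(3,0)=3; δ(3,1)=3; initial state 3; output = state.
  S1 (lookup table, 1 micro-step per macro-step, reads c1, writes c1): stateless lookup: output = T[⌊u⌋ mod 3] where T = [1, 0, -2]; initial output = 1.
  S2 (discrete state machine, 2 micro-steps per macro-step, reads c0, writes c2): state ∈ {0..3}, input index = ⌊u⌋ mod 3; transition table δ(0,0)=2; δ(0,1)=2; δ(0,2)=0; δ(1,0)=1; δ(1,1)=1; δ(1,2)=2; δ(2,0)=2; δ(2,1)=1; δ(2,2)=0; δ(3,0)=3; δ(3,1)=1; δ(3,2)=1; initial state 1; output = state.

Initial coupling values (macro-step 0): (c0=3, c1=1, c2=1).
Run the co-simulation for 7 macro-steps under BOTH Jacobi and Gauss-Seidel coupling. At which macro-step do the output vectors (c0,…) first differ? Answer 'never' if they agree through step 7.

[Jacobi] macro 1: S0 reads c1=1 → after 1×micro: 3; S1 reads c1=1 → after 1×micro: 0; S2 reads c0=3 → after 2×micro: 1 ⇒ (c0=3, c1=0, c2=1)
[Jacobi] macro 2: S0 reads c1=0 → after 1×micro: 3; S1 reads c1=0 → after 1×micro: 1; S2 reads c0=3 → after 2×micro: 1 ⇒ (c0=3, c1=1, c2=1)
[Jacobi] macro 3: S0 reads c1=1 → after 1×micro: 3; S1 reads c1=1 → after 1×micro: 0; S2 reads c0=3 → after 2×micro: 1 ⇒ (c0=3, c1=0, c2=1)
[Jacobi] macro 4: S0 reads c1=0 → after 1×micro: 3; S1 reads c1=0 → after 1×micro: 1; S2 reads c0=3 → after 2×micro: 1 ⇒ (c0=3, c1=1, c2=1)
[Jacobi] macro 5: S0 reads c1=1 → after 1×micro: 3; S1 reads c1=1 → after 1×micro: 0; S2 reads c0=3 → after 2×micro: 1 ⇒ (c0=3, c1=0, c2=1)
[Jacobi] macro 6: S0 reads c1=0 → after 1×micro: 3; S1 reads c1=0 → after 1×micro: 1; S2 reads c0=3 → after 2×micro: 1 ⇒ (c0=3, c1=1, c2=1)
[Jacobi] macro 7: S0 reads c1=1 → after 1×micro: 3; S1 reads c1=1 → after 1×micro: 0; S2 reads c0=3 → after 2×micro: 1 ⇒ (c0=3, c1=0, c2=1)
[Gauss-Seidel] macro 1: S0 reads c1=1 → after 1×micro: 3; S1 reads c1=1 → after 1×micro: 0; S2 reads c0=3 → after 2×micro: 1 ⇒ (c0=3, c1=0, c2=1)
[Gauss-Seidel] macro 2: S0 reads c1=0 → after 1×micro: 3; S1 reads c1=0 → after 1×micro: 1; S2 reads c0=3 → after 2×micro: 1 ⇒ (c0=3, c1=1, c2=1)
[Gauss-Seidel] macro 3: S0 reads c1=1 → after 1×micro: 3; S1 reads c1=1 → after 1×micro: 0; S2 reads c0=3 → after 2×micro: 1 ⇒ (c0=3, c1=0, c2=1)
[Gauss-Seidel] macro 4: S0 reads c1=0 → after 1×micro: 3; S1 reads c1=0 → after 1×micro: 1; S2 reads c0=3 → after 2×micro: 1 ⇒ (c0=3, c1=1, c2=1)
[Gauss-Seidel] macro 5: S0 reads c1=1 → after 1×micro: 3; S1 reads c1=1 → after 1×micro: 0; S2 reads c0=3 → after 2×micro: 1 ⇒ (c0=3, c1=0, c2=1)
[Gauss-Seidel] macro 6: S0 reads c1=0 → after 1×micro: 3; S1 reads c1=0 → after 1×micro: 1; S2 reads c0=3 → after 2×micro: 1 ⇒ (c0=3, c1=1, c2=1)
[Gauss-Seidel] macro 7: S0 reads c1=1 → after 1×micro: 3; S1 reads c1=1 → after 1×micro: 0; S2 reads c0=3 → after 2×micro: 1 ⇒ (c0=3, c1=0, c2=1)

first divergence at macro-step: never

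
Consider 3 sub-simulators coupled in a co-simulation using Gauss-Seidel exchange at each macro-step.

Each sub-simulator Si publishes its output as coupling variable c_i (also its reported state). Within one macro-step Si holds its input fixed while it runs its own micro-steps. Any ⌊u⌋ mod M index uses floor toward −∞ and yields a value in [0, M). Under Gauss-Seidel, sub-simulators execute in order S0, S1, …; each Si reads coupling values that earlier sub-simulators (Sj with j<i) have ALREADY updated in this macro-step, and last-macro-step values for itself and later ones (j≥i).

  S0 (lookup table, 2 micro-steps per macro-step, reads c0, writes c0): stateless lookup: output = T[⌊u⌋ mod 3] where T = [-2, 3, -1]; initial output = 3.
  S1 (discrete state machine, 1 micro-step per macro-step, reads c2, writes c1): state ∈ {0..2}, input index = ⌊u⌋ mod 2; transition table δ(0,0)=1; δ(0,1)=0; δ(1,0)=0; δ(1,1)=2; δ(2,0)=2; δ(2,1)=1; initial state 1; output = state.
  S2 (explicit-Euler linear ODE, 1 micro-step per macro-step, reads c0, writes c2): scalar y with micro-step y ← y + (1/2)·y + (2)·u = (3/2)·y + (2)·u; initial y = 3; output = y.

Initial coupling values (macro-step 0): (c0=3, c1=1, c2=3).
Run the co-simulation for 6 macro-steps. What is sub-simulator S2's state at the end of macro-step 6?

S2 state at macro-step 6 = 2187/64

macro 1: S0 reads c0=3 → after 2×micro: -2; S1 reads c2=3 → after 1×micro: 2; S2 reads c0=-2 → after 1×micro: 1/2 ⇒ (c0=-2, c1=2, c2=1/2)
macro 2: S0 reads c0=-2 → after 2×micro: 3; S1 reads c2=1/2 → after 1×micro: 2; S2 reads c0=3 → after 1×micro: 27/4 ⇒ (c0=3, c1=2, c2=27/4)
macro 3: S0 reads c0=3 → after 2×micro: -2; S1 reads c2=27/4 → after 1×micro: 2; S2 reads c0=-2 → after 1×micro: 49/8 ⇒ (c0=-2, c1=2, c2=49/8)
macro 4: S0 reads c0=-2 → after 2×micro: 3; S1 reads c2=49/8 → after 1×micro: 2; S2 reads c0=3 → after 1×micro: 243/16 ⇒ (c0=3, c1=2, c2=243/16)
macro 5: S0 reads c0=3 → after 2×micro: -2; S1 reads c2=243/16 → after 1×micro: 1; S2 reads c0=-2 → after 1×micro: 601/32 ⇒ (c0=-2, c1=1, c2=601/32)
macro 6: S0 reads c0=-2 → after 2×micro: 3; S1 reads c2=601/32 → after 1×micro: 0; S2 reads c0=3 → after 1×micro: 2187/64 ⇒ (c0=3, c1=0, c2=2187/64)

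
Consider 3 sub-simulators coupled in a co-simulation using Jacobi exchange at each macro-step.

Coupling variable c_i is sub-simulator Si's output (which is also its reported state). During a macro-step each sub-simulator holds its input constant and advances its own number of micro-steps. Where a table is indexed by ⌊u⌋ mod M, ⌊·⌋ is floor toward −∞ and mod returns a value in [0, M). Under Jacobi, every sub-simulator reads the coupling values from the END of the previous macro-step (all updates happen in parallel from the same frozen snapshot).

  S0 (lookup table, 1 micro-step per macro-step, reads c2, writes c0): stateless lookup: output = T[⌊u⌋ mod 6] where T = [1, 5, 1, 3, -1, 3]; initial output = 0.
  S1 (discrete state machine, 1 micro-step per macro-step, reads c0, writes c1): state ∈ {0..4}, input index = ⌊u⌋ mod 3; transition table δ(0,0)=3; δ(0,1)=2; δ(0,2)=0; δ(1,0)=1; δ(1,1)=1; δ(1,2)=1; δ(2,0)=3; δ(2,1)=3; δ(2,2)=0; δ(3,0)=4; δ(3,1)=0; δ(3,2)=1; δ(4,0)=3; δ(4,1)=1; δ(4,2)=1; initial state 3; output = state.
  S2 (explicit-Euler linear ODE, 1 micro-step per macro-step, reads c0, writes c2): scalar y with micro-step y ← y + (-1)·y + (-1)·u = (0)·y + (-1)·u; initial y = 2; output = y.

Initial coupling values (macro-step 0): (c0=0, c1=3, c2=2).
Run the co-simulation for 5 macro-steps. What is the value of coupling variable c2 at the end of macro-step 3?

c2 at macro-step 3 = -1

macro 1: S0 reads c2=2 → after 1×micro: 1; S1 reads c0=0 → after 1×micro: 4; S2 reads c0=0 → after 1×micro: 0 ⇒ (c0=1, c1=4, c2=0)
macro 2: S0 reads c2=0 → after 1×micro: 1; S1 reads c0=1 → after 1×micro: 1; S2 reads c0=1 → after 1×micro: -1 ⇒ (c0=1, c1=1, c2=-1)
macro 3: S0 reads c2=-1 → after 1×micro: 3; S1 reads c0=1 → after 1×micro: 1; S2 reads c0=1 → after 1×micro: -1 ⇒ (c0=3, c1=1, c2=-1)
macro 4: S0 reads c2=-1 → after 1×micro: 3; S1 reads c0=3 → after 1×micro: 1; S2 reads c0=3 → after 1×micro: -3 ⇒ (c0=3, c1=1, c2=-3)
macro 5: S0 reads c2=-3 → after 1×micro: 3; S1 reads c0=3 → after 1×micro: 1; S2 reads c0=3 → after 1×micro: -3 ⇒ (c0=3, c1=1, c2=-3)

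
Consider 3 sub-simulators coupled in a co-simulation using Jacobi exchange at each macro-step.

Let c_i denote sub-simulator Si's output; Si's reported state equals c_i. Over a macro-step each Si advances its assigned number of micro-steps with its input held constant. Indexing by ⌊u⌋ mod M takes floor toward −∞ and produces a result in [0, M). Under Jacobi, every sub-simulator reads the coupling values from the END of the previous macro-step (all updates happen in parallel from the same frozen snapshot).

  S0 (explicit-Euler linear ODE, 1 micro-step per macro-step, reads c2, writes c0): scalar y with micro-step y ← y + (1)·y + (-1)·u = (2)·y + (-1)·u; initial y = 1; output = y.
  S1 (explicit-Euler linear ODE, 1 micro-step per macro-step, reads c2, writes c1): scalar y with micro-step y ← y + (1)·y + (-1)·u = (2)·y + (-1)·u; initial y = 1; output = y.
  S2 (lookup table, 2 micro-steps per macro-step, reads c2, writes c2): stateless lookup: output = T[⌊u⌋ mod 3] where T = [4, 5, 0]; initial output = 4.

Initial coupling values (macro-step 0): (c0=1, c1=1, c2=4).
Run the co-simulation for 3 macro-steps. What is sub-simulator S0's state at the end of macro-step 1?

macro 1: S0 reads c2=4 → after 1×micro: -2; S1 reads c2=4 → after 1×micro: -2; S2 reads c2=4 → after 2×micro: 5 ⇒ (c0=-2, c1=-2, c2=5)
macro 2: S0 reads c2=5 → after 1×micro: -9; S1 reads c2=5 → after 1×micro: -9; S2 reads c2=5 → after 2×micro: 0 ⇒ (c0=-9, c1=-9, c2=0)
macro 3: S0 reads c2=0 → after 1×micro: -18; S1 reads c2=0 → after 1×micro: -18; S2 reads c2=0 → after 2×micro: 4 ⇒ (c0=-18, c1=-18, c2=4)

S0 state at macro-step 1 = -2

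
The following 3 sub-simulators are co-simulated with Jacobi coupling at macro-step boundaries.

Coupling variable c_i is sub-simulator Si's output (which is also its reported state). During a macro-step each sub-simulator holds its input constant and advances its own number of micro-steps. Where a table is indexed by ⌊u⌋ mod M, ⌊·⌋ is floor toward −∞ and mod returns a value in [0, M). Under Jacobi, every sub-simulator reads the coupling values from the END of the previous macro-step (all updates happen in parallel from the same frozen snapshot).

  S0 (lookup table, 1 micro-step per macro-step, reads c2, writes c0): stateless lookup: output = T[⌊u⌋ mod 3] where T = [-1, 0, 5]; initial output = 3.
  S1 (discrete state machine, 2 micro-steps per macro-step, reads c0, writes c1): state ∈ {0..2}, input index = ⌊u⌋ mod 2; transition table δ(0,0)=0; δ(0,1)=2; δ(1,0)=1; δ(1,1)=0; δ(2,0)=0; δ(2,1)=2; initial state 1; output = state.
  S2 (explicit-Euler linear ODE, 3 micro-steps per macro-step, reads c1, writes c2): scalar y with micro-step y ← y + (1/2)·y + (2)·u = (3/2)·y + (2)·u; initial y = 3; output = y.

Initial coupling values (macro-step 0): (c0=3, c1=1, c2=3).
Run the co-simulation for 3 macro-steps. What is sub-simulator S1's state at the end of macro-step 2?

S1 state at macro-step 2 = 2

macro 1: S0 reads c2=3 → after 1×micro: -1; S1 reads c0=3 → after 2×micro: 2; S2 reads c1=1 → after 3×micro: 157/8 ⇒ (c0=-1, c1=2, c2=157/8)
macro 2: S0 reads c2=157/8 → after 1×micro: 0; S1 reads c0=-1 → after 2×micro: 2; S2 reads c1=2 → after 3×micro: 5455/64 ⇒ (c0=0, c1=2, c2=5455/64)
macro 3: S0 reads c2=5455/64 → after 1×micro: 0; S1 reads c0=0 → after 2×micro: 0; S2 reads c1=2 → after 3×micro: 157013/512 ⇒ (c0=0, c1=0, c2=157013/512)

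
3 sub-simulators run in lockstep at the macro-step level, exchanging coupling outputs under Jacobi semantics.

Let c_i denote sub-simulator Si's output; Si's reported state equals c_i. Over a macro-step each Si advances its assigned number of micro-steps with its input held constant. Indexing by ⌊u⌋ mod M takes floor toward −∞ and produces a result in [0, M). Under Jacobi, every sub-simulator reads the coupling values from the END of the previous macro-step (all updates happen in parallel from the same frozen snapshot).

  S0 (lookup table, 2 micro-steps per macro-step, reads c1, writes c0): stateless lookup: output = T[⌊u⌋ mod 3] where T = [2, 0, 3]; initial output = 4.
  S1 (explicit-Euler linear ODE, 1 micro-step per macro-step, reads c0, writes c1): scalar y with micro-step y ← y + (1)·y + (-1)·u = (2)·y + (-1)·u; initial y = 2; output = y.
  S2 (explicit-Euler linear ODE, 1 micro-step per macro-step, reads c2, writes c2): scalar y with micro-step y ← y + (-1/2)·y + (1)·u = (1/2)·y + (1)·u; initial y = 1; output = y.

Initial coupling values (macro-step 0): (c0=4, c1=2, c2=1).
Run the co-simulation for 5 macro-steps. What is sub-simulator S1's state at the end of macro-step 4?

S1 state at macro-step 4 = -18

macro 1: S0 reads c1=2 → after 2×micro: 3; S1 reads c0=4 → after 1×micro: 0; S2 reads c2=1 → after 1×micro: 3/2 ⇒ (c0=3, c1=0, c2=3/2)
macro 2: S0 reads c1=0 → after 2×micro: 2; S1 reads c0=3 → after 1×micro: -3; S2 reads c2=3/2 → after 1×micro: 9/4 ⇒ (c0=2, c1=-3, c2=9/4)
macro 3: S0 reads c1=-3 → after 2×micro: 2; S1 reads c0=2 → after 1×micro: -8; S2 reads c2=9/4 → after 1×micro: 27/8 ⇒ (c0=2, c1=-8, c2=27/8)
macro 4: S0 reads c1=-8 → after 2×micro: 0; S1 reads c0=2 → after 1×micro: -18; S2 reads c2=27/8 → after 1×micro: 81/16 ⇒ (c0=0, c1=-18, c2=81/16)
macro 5: S0 reads c1=-18 → after 2×micro: 2; S1 reads c0=0 → after 1×micro: -36; S2 reads c2=81/16 → after 1×micro: 243/32 ⇒ (c0=2, c1=-36, c2=243/32)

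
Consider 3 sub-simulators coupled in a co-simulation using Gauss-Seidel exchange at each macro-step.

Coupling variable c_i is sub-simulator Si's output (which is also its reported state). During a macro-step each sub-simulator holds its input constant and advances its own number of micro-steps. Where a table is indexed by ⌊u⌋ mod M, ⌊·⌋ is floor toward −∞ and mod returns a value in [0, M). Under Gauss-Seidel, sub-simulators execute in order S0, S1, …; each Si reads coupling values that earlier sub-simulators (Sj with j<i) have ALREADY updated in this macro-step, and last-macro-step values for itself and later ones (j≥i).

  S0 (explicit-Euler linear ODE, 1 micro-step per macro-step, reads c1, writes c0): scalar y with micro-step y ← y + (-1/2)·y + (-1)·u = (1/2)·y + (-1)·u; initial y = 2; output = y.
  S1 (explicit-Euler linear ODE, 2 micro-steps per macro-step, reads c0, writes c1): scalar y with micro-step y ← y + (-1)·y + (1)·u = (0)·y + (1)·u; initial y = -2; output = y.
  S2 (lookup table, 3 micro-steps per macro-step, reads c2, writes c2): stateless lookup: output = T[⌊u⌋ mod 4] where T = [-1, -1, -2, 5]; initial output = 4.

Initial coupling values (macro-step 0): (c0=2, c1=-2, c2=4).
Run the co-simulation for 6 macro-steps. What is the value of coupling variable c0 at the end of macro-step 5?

macro 1: S0 reads c1=-2 → after 1×micro: 3; S1 reads c0=3 → after 2×micro: 3; S2 reads c2=4 → after 3×micro: -1 ⇒ (c0=3, c1=3, c2=-1)
macro 2: S0 reads c1=3 → after 1×micro: -3/2; S1 reads c0=-3/2 → after 2×micro: -3/2; S2 reads c2=-1 → after 3×micro: 5 ⇒ (c0=-3/2, c1=-3/2, c2=5)
macro 3: S0 reads c1=-3/2 → after 1×micro: 3/4; S1 reads c0=3/4 → after 2×micro: 3/4; S2 reads c2=5 → after 3×micro: -1 ⇒ (c0=3/4, c1=3/4, c2=-1)
macro 4: S0 reads c1=3/4 → after 1×micro: -3/8; S1 reads c0=-3/8 → after 2×micro: -3/8; S2 reads c2=-1 → after 3×micro: 5 ⇒ (c0=-3/8, c1=-3/8, c2=5)
macro 5: S0 reads c1=-3/8 → after 1×micro: 3/16; S1 reads c0=3/16 → after 2×micro: 3/16; S2 reads c2=5 → after 3×micro: -1 ⇒ (c0=3/16, c1=3/16, c2=-1)
macro 6: S0 reads c1=3/16 → after 1×micro: -3/32; S1 reads c0=-3/32 → after 2×micro: -3/32; S2 reads c2=-1 → after 3×micro: 5 ⇒ (c0=-3/32, c1=-3/32, c2=5)

c0 at macro-step 5 = 3/16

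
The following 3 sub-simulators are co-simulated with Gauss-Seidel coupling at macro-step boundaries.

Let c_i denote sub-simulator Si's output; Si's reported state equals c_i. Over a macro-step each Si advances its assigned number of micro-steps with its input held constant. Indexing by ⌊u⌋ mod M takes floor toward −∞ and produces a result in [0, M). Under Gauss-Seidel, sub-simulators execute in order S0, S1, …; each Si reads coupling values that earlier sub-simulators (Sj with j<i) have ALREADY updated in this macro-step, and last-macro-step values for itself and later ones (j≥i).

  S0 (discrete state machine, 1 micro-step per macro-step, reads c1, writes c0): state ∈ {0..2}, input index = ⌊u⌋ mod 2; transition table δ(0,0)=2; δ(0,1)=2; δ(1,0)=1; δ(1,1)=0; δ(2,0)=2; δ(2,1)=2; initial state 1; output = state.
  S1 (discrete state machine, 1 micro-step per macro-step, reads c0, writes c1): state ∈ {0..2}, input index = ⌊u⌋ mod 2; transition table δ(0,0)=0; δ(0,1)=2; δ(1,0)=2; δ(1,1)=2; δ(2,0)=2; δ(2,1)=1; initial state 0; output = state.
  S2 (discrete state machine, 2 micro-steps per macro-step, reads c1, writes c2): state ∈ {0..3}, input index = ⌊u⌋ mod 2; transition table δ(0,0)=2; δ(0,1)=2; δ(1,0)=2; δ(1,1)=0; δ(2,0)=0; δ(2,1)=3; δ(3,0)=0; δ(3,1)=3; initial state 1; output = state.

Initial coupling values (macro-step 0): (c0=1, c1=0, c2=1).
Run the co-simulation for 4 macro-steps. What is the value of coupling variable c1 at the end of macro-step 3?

macro 1: S0 reads c1=0 → after 1×micro: 1; S1 reads c0=1 → after 1×micro: 2; S2 reads c1=2 → after 2×micro: 0 ⇒ (c0=1, c1=2, c2=0)
macro 2: S0 reads c1=2 → after 1×micro: 1; S1 reads c0=1 → after 1×micro: 1; S2 reads c1=1 → after 2×micro: 3 ⇒ (c0=1, c1=1, c2=3)
macro 3: S0 reads c1=1 → after 1×micro: 0; S1 reads c0=0 → after 1×micro: 2; S2 reads c1=2 → after 2×micro: 2 ⇒ (c0=0, c1=2, c2=2)
macro 4: S0 reads c1=2 → after 1×micro: 2; S1 reads c0=2 → after 1×micro: 2; S2 reads c1=2 → after 2×micro: 2 ⇒ (c0=2, c1=2, c2=2)

c1 at macro-step 3 = 2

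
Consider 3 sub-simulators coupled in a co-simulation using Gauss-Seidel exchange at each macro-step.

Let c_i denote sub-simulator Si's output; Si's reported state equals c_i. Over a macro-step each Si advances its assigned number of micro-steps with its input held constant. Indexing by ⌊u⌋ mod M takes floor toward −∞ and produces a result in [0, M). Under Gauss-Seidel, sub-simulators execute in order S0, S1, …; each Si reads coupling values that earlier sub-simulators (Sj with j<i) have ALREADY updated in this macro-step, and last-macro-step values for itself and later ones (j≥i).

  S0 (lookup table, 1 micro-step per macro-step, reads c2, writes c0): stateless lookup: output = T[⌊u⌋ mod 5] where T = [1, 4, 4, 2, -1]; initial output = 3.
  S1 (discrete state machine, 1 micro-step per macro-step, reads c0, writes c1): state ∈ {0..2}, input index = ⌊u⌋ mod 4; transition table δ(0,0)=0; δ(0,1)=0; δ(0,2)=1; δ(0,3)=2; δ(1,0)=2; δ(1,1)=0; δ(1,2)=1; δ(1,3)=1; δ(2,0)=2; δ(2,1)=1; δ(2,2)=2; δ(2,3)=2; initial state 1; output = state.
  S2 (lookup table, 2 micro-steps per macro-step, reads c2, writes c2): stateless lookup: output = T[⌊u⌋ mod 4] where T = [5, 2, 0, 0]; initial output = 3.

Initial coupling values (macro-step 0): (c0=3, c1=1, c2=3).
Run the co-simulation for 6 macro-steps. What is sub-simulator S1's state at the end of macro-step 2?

S1 state at macro-step 2 = 0

macro 1: S0 reads c2=3 → after 1×micro: 2; S1 reads c0=2 → after 1×micro: 1; S2 reads c2=3 → after 2×micro: 0 ⇒ (c0=2, c1=1, c2=0)
macro 2: S0 reads c2=0 → after 1×micro: 1; S1 reads c0=1 → after 1×micro: 0; S2 reads c2=0 → after 2×micro: 5 ⇒ (c0=1, c1=0, c2=5)
macro 3: S0 reads c2=5 → after 1×micro: 1; S1 reads c0=1 → after 1×micro: 0; S2 reads c2=5 → after 2×micro: 2 ⇒ (c0=1, c1=0, c2=2)
macro 4: S0 reads c2=2 → after 1×micro: 4; S1 reads c0=4 → after 1×micro: 0; S2 reads c2=2 → after 2×micro: 0 ⇒ (c0=4, c1=0, c2=0)
macro 5: S0 reads c2=0 → after 1×micro: 1; S1 reads c0=1 → after 1×micro: 0; S2 reads c2=0 → after 2×micro: 5 ⇒ (c0=1, c1=0, c2=5)
macro 6: S0 reads c2=5 → after 1×micro: 1; S1 reads c0=1 → after 1×micro: 0; S2 reads c2=5 → after 2×micro: 2 ⇒ (c0=1, c1=0, c2=2)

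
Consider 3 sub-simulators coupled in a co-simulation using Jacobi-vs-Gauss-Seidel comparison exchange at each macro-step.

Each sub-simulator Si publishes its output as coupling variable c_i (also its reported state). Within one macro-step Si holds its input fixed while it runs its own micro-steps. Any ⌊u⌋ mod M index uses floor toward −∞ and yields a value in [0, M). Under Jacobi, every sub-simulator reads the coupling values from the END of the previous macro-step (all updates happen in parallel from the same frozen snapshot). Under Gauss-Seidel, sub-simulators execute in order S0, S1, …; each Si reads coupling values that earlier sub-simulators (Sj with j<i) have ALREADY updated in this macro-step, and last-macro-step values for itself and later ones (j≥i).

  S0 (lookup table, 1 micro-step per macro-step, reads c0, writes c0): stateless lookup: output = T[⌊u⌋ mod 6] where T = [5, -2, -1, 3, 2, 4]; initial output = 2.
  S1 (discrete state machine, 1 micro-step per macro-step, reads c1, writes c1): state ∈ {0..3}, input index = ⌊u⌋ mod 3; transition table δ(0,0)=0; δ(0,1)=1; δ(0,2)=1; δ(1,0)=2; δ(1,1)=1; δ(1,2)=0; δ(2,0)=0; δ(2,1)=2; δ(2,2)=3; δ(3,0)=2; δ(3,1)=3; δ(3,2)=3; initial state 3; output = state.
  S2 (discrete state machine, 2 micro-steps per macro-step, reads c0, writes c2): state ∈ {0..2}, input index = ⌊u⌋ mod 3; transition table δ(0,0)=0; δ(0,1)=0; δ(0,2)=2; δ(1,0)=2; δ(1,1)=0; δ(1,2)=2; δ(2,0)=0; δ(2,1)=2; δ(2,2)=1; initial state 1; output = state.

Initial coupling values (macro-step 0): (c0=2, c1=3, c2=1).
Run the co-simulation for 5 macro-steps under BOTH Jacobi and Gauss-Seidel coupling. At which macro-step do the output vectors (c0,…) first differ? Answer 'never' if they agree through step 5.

first divergence at macro-step: 2

[Jacobi] macro 1: S0 reads c0=2 → after 1×micro: -1; S1 reads c1=3 → after 1×micro: 2; S2 reads c0=2 → after 2×micro: 1 ⇒ (c0=-1, c1=2, c2=1)
[Jacobi] macro 2: S0 reads c0=-1 → after 1×micro: 4; S1 reads c1=2 → after 1×micro: 3; S2 reads c0=-1 → after 2×micro: 1 ⇒ (c0=4, c1=3, c2=1)
[Jacobi] macro 3: S0 reads c0=4 → after 1×micro: 2; S1 reads c1=3 → after 1×micro: 2; S2 reads c0=4 → after 2×micro: 0 ⇒ (c0=2, c1=2, c2=0)
[Jacobi] macro 4: S0 reads c0=2 → after 1×micro: -1; S1 reads c1=2 → after 1×micro: 3; S2 reads c0=2 → after 2×micro: 1 ⇒ (c0=-1, c1=3, c2=1)
[Jacobi] macro 5: S0 reads c0=-1 → after 1×micro: 4; S1 reads c1=3 → after 1×micro: 2; S2 reads c0=-1 → after 2×micro: 1 ⇒ (c0=4, c1=2, c2=1)
[Gauss-Seidel] macro 1: S0 reads c0=2 → after 1×micro: -1; S1 reads c1=3 → after 1×micro: 2; S2 reads c0=-1 → after 2×micro: 1 ⇒ (c0=-1, c1=2, c2=1)
[Gauss-Seidel] macro 2: S0 reads c0=-1 → after 1×micro: 4; S1 reads c1=2 → after 1×micro: 3; S2 reads c0=4 → after 2×micro: 0 ⇒ (c0=4, c1=3, c2=0)
[Gauss-Seidel] macro 3: S0 reads c0=4 → after 1×micro: 2; S1 reads c1=3 → after 1×micro: 2; S2 reads c0=2 → after 2×micro: 1 ⇒ (c0=2, c1=2, c2=1)
[Gauss-Seidel] macro 4: S0 reads c0=2 → after 1×micro: -1; S1 reads c1=2 → after 1×micro: 3; S2 reads c0=-1 → after 2×micro: 1 ⇒ (c0=-1, c1=3, c2=1)
[Gauss-Seidel] macro 5: S0 reads c0=-1 → after 1×micro: 4; S1 reads c1=3 → after 1×micro: 2; S2 reads c0=4 → after 2×micro: 0 ⇒ (c0=4, c1=2, c2=0)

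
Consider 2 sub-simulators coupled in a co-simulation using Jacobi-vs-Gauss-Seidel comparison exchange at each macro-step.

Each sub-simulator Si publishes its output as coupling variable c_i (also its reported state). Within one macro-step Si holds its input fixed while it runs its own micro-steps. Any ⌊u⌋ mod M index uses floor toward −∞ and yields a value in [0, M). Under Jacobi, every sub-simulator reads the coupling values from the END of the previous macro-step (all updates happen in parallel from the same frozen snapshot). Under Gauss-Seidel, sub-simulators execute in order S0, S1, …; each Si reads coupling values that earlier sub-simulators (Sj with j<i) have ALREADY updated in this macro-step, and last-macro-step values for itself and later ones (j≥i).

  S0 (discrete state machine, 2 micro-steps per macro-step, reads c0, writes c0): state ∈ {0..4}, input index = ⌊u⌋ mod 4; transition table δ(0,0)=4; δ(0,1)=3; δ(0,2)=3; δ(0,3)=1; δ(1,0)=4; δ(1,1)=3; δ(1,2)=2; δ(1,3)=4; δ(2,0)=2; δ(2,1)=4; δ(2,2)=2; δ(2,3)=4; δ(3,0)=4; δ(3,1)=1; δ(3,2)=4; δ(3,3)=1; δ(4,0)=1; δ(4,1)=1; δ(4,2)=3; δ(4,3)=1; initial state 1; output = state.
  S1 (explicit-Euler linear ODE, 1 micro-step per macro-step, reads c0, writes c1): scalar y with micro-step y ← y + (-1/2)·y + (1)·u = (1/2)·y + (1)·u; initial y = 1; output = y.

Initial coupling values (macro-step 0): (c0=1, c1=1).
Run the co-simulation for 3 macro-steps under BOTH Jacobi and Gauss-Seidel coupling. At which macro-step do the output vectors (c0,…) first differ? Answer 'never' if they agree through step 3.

first divergence at macro-step: never

[Jacobi] macro 1: S0 reads c0=1 → after 2×micro: 1; S1 reads c0=1 → after 1×micro: 3/2 ⇒ (c0=1, c1=3/2)
[Jacobi] macro 2: S0 reads c0=1 → after 2×micro: 1; S1 reads c0=1 → after 1×micro: 7/4 ⇒ (c0=1, c1=7/4)
[Jacobi] macro 3: S0 reads c0=1 → after 2×micro: 1; S1 reads c0=1 → after 1×micro: 15/8 ⇒ (c0=1, c1=15/8)
[Gauss-Seidel] macro 1: S0 reads c0=1 → after 2×micro: 1; S1 reads c0=1 → after 1×micro: 3/2 ⇒ (c0=1, c1=3/2)
[Gauss-Seidel] macro 2: S0 reads c0=1 → after 2×micro: 1; S1 reads c0=1 → after 1×micro: 7/4 ⇒ (c0=1, c1=7/4)
[Gauss-Seidel] macro 3: S0 reads c0=1 → after 2×micro: 1; S1 reads c0=1 → after 1×micro: 15/8 ⇒ (c0=1, c1=15/8)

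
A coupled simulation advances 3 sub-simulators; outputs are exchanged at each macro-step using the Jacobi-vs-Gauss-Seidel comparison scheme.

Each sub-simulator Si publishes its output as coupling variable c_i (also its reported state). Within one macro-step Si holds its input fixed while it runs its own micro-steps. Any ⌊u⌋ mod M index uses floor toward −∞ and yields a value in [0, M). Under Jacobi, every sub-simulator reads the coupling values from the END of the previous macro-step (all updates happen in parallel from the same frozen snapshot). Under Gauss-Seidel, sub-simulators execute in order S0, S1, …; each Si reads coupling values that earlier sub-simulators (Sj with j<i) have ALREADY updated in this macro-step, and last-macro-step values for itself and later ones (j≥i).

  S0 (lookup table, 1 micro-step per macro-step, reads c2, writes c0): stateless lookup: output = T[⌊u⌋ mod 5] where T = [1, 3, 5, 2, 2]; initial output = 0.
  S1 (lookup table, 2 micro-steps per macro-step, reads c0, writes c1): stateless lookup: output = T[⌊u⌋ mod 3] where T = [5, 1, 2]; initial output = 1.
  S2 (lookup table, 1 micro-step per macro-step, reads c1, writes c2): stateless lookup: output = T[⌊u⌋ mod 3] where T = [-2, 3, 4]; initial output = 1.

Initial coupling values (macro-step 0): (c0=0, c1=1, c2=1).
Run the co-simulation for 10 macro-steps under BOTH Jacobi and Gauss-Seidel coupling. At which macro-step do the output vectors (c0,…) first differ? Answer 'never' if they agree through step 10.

[Jacobi] macro 1: S0 reads c2=1 → after 1×micro: 3; S1 reads c0=0 → after 2×micro: 5; S2 reads c1=1 → after 1×micro: 3 ⇒ (c0=3, c1=5, c2=3)
[Jacobi] macro 2: S0 reads c2=3 → after 1×micro: 2; S1 reads c0=3 → after 2×micro: 5; S2 reads c1=5 → after 1×micro: 4 ⇒ (c0=2, c1=5, c2=4)
[Jacobi] macro 3: S0 reads c2=4 → after 1×micro: 2; S1 reads c0=2 → after 2×micro: 2; S2 reads c1=5 → after 1×micro: 4 ⇒ (c0=2, c1=2, c2=4)
[Jacobi] macro 4: S0 reads c2=4 → after 1×micro: 2; S1 reads c0=2 → after 2×micro: 2; S2 reads c1=2 → after 1×micro: 4 ⇒ (c0=2, c1=2, c2=4)
[Jacobi] macro 5: S0 reads c2=4 → after 1×micro: 2; S1 reads c0=2 → after 2×micro: 2; S2 reads c1=2 → after 1×micro: 4 ⇒ (c0=2, c1=2, c2=4)
[Jacobi] macro 6: S0 reads c2=4 → after 1×micro: 2; S1 reads c0=2 → after 2×micro: 2; S2 reads c1=2 → after 1×micro: 4 ⇒ (c0=2, c1=2, c2=4)
[Jacobi] macro 7: S0 reads c2=4 → after 1×micro: 2; S1 reads c0=2 → after 2×micro: 2; S2 reads c1=2 → after 1×micro: 4 ⇒ (c0=2, c1=2, c2=4)
[Jacobi] macro 8: S0 reads c2=4 → after 1×micro: 2; S1 reads c0=2 → after 2×micro: 2; S2 reads c1=2 → after 1×micro: 4 ⇒ (c0=2, c1=2, c2=4)
[Jacobi] macro 9: S0 reads c2=4 → after 1×micro: 2; S1 reads c0=2 → after 2×micro: 2; S2 reads c1=2 → after 1×micro: 4 ⇒ (c0=2, c1=2, c2=4)
[Jacobi] macro 10: S0 reads c2=4 → after 1×micro: 2; S1 reads c0=2 → after 2×micro: 2; S2 reads c1=2 → after 1×micro: 4 ⇒ (c0=2, c1=2, c2=4)
[Gauss-Seidel] macro 1: S0 reads c2=1 → after 1×micro: 3; S1 reads c0=3 → after 2×micro: 5; S2 reads c1=5 → after 1×micro: 4 ⇒ (c0=3, c1=5, c2=4)
[Gauss-Seidel] macro 2: S0 reads c2=4 → after 1×micro: 2; S1 reads c0=2 → after 2×micro: 2; S2 reads c1=2 → after 1×micro: 4 ⇒ (c0=2, c1=2, c2=4)
[Gauss-Seidel] macro 3: S0 reads c2=4 → after 1×micro: 2; S1 reads c0=2 → after 2×micro: 2; S2 reads c1=2 → after 1×micro: 4 ⇒ (c0=2, c1=2, c2=4)
[Gauss-Seidel] macro 4: S0 reads c2=4 → after 1×micro: 2; S1 reads c0=2 → after 2×micro: 2; S2 reads c1=2 → after 1×micro: 4 ⇒ (c0=2, c1=2, c2=4)
[Gauss-Seidel] macro 5: S0 reads c2=4 → after 1×micro: 2; S1 reads c0=2 → after 2×micro: 2; S2 reads c1=2 → after 1×micro: 4 ⇒ (c0=2, c1=2, c2=4)
[Gauss-Seidel] macro 6: S0 reads c2=4 → after 1×micro: 2; S1 reads c0=2 → after 2×micro: 2; S2 reads c1=2 → after 1×micro: 4 ⇒ (c0=2, c1=2, c2=4)
[Gauss-Seidel] macro 7: S0 reads c2=4 → after 1×micro: 2; S1 reads c0=2 → after 2×micro: 2; S2 reads c1=2 → after 1×micro: 4 ⇒ (c0=2, c1=2, c2=4)
[Gauss-Seidel] macro 8: S0 reads c2=4 → after 1×micro: 2; S1 reads c0=2 → after 2×micro: 2; S2 reads c1=2 → after 1×micro: 4 ⇒ (c0=2, c1=2, c2=4)
[Gauss-Seidel] macro 9: S0 reads c2=4 → after 1×micro: 2; S1 reads c0=2 → after 2×micro: 2; S2 reads c1=2 → after 1×micro: 4 ⇒ (c0=2, c1=2, c2=4)
[Gauss-Seidel] macro 10: S0 reads c2=4 → after 1×micro: 2; S1 reads c0=2 → after 2×micro: 2; S2 reads c1=2 → after 1×micro: 4 ⇒ (c0=2, c1=2, c2=4)

first divergence at macro-step: 1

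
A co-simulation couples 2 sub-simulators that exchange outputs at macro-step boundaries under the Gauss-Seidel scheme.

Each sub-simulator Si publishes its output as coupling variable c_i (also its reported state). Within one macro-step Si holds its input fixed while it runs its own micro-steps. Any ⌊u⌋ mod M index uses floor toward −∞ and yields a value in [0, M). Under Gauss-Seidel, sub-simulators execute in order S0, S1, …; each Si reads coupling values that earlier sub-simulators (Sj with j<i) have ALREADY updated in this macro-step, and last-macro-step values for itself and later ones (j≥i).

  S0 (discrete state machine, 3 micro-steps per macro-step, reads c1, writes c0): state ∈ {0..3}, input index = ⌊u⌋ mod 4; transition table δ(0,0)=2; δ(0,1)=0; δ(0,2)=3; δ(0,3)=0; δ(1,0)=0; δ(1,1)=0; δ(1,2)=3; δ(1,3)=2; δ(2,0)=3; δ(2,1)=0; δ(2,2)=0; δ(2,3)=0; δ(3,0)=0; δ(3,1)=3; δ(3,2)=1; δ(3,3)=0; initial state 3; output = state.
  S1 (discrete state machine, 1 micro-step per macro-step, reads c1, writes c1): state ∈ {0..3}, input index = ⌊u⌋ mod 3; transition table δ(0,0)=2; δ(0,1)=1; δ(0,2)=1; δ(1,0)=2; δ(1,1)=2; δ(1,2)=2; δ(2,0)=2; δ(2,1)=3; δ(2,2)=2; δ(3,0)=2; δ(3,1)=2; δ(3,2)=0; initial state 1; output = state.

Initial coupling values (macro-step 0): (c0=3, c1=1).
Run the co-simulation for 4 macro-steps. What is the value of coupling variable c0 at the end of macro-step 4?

macro 1: S0 reads c1=1 → after 3×micro: 3; S1 reads c1=1 → after 1×micro: 2 ⇒ (c0=3, c1=2)
macro 2: S0 reads c1=2 → after 3×micro: 1; S1 reads c1=2 → after 1×micro: 2 ⇒ (c0=1, c1=2)
macro 3: S0 reads c1=2 → after 3×micro: 3; S1 reads c1=2 → after 1×micro: 2 ⇒ (c0=3, c1=2)
macro 4: S0 reads c1=2 → after 3×micro: 1; S1 reads c1=2 → after 1×micro: 2 ⇒ (c0=1, c1=2)

c0 at macro-step 4 = 1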